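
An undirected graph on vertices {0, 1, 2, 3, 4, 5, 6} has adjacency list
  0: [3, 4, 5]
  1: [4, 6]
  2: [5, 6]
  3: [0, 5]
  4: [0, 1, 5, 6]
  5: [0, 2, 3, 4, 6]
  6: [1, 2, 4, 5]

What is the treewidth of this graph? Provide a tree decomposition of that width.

Treewidth 2.
Bags: B1 = {0, 4, 5}  B2 = {4, 5, 6}  B3 = {2, 5, 6}  B4 = {0, 3, 5}  B5 = {1, 4, 6}
Tree: B1–B2, B2–B3, B1–B4, B2–B5

Every bag has size at most 3, so the width is 3 − 1 = 2 and tw(G) ≤ 2. For the lower bound, the 3 vertices {1, 4, 6} are pairwise adjacent, and any tree decomposition puts a clique entirely inside one bag — forcing width ≥ 2. Hence tw(G) = 2 exactly.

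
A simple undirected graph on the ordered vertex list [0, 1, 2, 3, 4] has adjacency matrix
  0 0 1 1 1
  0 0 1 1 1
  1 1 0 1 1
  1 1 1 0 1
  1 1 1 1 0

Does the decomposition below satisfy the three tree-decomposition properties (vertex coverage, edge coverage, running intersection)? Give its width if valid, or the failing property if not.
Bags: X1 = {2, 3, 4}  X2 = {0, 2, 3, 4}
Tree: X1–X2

A tree decomposition must satisfy three properties: every vertex lies in some bag; for every edge, both endpoints lie together in some bag; and for every vertex, the bags containing it form a connected subtree. Here vertex 1 appears in no bag, so the decomposition is invalid.

No — vertex 1 appears in no bag.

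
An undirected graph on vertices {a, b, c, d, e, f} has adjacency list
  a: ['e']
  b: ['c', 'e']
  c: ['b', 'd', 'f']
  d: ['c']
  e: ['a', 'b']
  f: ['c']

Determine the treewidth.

A width-1 tree decomposition is:
Bags: B1 = {b, e}  B2 = {b, c}  B3 = {a, e}  B4 = {c, f}  B5 = {c, d}
Tree: B1–B2, B1–B3, B2–B4, B2–B5
Each bag holds 2 vertices, so the decomposition has width 1, which upper-bounds the treewidth. G has an edge, so its treewidth is at least 1. Combining the bounds, tw(G) = 1.

1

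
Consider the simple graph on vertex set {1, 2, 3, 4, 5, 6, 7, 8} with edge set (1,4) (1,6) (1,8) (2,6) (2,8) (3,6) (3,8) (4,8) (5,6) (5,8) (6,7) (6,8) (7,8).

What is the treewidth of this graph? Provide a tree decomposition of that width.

Every bag has size at most 3, so the width is 3 − 1 = 2 and tw(G) ≤ 2. For the lower bound, the 3 vertices {1, 4, 8} are pairwise adjacent, and any tree decomposition puts a clique entirely inside one bag — forcing width ≥ 2. Combining the bounds, tw(G) = 2.

Treewidth 2.
Bags: B1 = {1, 6, 8}  B2 = {2, 6, 8}  B3 = {6, 7, 8}  B4 = {5, 6, 8}  B5 = {3, 6, 8}  B6 = {1, 4, 8}
Tree: B1–B2, B1–B3, B3–B4, B1–B5, B1–B6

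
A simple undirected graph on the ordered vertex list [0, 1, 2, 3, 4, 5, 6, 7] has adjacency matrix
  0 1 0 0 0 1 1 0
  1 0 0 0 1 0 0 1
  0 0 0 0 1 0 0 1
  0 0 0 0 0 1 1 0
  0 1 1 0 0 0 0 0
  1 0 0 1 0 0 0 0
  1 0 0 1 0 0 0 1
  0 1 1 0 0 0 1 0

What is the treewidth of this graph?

A width-2 tree decomposition is:
Bags: B1 = {1, 2, 4}  B2 = {1, 2, 7}  B3 = {0, 1, 7}  B4 = {0, 6, 7}  B5 = {0, 5, 6}  B6 = {3, 5, 6}
Tree: B1–B2, B2–B3, B3–B4, B4–B5, B5–B6
Every bag has size at most 3, so the width is 3 − 1 = 2 and tw(G) ≤ 2. For the lower bound, G contains the cycle 4–2–7–1–4, so G is not a forest; only forests have treewidth ≤ 1, hence tw(G) ≥ 2. Therefore the treewidth is 2.

2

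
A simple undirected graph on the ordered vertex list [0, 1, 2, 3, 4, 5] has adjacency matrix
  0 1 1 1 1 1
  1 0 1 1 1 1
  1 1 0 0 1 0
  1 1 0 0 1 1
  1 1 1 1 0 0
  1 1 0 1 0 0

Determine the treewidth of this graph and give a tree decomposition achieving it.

Each bag holds 4 vertices, so the decomposition has width 3, which upper-bounds the treewidth. Conversely, {0, 1, 2, 4} is a clique of size 4, and the vertices of any clique must share a bag in every tree decomposition; so some bag has ≥ 4 vertices and tw(G) ≥ 3. Hence tw(G) = 3 exactly.

Treewidth 3.
Bags: B1 = {0, 1, 3, 5}  B2 = {0, 1, 3, 4}  B3 = {0, 1, 2, 4}
Tree: B1–B2, B2–B3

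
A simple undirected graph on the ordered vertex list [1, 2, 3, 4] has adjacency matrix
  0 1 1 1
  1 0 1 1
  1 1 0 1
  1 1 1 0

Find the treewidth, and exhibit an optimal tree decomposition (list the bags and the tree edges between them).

Treewidth 3.
One such decomposition:
Bags: B1 = {1, 2, 3, 4}
Tree: (single bag)

A single bag containing all 4 vertices is trivially a valid decomposition of width 3. On the other hand G contains the 4-clique {1, 2, 3, 4}. A clique must lie in a single bag of any decomposition, so no decomposition can have width below 3. Therefore the treewidth is 3.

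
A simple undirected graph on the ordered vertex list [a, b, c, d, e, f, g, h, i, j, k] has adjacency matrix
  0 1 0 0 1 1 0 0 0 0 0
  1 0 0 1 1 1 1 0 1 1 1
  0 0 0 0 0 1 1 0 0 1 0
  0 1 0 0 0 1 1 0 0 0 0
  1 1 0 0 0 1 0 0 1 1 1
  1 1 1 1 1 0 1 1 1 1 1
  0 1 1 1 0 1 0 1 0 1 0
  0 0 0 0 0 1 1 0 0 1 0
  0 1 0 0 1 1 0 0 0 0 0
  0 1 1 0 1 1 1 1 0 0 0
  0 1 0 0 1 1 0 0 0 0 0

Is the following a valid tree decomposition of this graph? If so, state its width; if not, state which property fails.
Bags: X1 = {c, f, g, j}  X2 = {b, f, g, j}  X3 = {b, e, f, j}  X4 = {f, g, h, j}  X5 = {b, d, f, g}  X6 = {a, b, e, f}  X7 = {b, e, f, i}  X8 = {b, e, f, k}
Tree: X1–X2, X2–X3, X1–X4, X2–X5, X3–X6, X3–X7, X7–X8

Yes; width 3.

Checking the three conditions: (i) the bags cover all of {a, b, c, d, e, f, g, h, i, j, k}; (ii) for each edge, some bag contains both endpoints; (iii) the bags containing any fixed vertex form a subtree. All hold, so the decomposition is valid with width 4 − 1 = 3.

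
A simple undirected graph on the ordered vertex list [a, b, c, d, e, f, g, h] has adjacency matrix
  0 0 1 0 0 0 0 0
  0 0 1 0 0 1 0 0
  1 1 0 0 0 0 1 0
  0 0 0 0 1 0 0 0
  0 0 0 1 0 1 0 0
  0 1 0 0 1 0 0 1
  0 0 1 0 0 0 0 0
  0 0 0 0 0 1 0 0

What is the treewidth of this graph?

1

A width-1 tree decomposition is:
Bags: B1 = {b, c}  B2 = {b, f}  B3 = {e, f}  B4 = {c, g}  B5 = {f, h}  B6 = {a, c}  B7 = {d, e}
Tree: B1–B2, B2–B3, B1–B4, B3–B5, B4–B6, B3–B7
Each bag holds 2 vertices, so the decomposition has width 1, which upper-bounds the treewidth. Any graph with an edge has treewidth ≥ 1, and G has the edge b–c. Hence tw(G) = 1 exactly.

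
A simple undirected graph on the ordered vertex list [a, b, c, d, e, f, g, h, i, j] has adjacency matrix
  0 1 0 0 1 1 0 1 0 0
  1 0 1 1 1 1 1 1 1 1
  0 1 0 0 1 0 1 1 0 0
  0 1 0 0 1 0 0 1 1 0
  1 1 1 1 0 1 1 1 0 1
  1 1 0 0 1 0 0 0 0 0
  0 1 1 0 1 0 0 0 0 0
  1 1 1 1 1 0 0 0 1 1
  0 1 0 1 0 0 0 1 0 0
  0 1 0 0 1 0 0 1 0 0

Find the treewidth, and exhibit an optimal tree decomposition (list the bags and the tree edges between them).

Each bag holds 4 vertices, so the decomposition has width 3, which upper-bounds the treewidth. Conversely, {b, c, e, g} is a clique of size 4, and the vertices of any clique must share a bag in every tree decomposition; so some bag has ≥ 4 vertices and tw(G) ≥ 3. The upper and lower bounds meet at 3, so that is the treewidth.

Treewidth 3.
One such decomposition:
Bags: B1 = {b, e, h, j}  B2 = {b, c, e, h}  B3 = {a, b, e, h}  B4 = {b, c, e, g}  B5 = {a, b, e, f}  B6 = {b, d, e, h}  B7 = {b, d, h, i}
Tree: B1–B2, B1–B3, B2–B4, B3–B5, B3–B6, B6–B7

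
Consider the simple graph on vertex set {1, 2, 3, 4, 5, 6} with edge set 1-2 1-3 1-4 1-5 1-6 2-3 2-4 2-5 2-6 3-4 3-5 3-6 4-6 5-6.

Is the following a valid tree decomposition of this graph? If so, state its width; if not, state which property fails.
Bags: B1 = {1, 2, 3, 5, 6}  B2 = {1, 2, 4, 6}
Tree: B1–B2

A tree decomposition must satisfy three properties: every vertex lies in some bag; for every edge, both endpoints lie together in some bag; and for every vertex, the bags containing it form a connected subtree. Here edge (3,4) lies in no bag, so the decomposition is invalid.

No — edge (3,4) lies in no bag.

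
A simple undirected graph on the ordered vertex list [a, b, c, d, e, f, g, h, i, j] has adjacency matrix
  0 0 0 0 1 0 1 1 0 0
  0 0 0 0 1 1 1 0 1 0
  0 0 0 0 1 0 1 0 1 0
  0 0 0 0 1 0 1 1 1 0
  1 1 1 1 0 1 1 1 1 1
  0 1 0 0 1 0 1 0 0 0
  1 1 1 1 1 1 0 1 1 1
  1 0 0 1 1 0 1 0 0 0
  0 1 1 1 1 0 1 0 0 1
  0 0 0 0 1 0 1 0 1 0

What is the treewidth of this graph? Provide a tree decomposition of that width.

Each bag holds 4 vertices, so the decomposition has width 3, which upper-bounds the treewidth. For the lower bound, the 4 vertices {a, e, g, h} are pairwise adjacent, and any tree decomposition puts a clique entirely inside one bag — forcing width ≥ 3. The upper and lower bounds meet at 3, so that is the treewidth.

Treewidth 3.
One optimal decomposition is:
Bags: B1 = {b, e, g, i}  B2 = {d, e, g, i}  B3 = {d, e, g, h}  B4 = {a, e, g, h}  B5 = {e, g, i, j}  B6 = {c, e, g, i}  B7 = {b, e, f, g}
Tree: B1–B2, B2–B3, B3–B4, B1–B5, B2–B6, B1–B7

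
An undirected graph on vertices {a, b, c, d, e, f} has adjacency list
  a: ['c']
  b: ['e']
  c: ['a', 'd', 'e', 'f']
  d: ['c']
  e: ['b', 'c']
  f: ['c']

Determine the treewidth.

1

A width-1 tree decomposition is:
Bags: B1 = {b, e}  B2 = {c, e}  B3 = {c, d}  B4 = {c, f}  B5 = {a, c}
Tree: B1–B2, B2–B3, B2–B4, B2–B5
Each bag holds 2 vertices, so the decomposition has width 1, which upper-bounds the treewidth. G has an edge, so its treewidth is at least 1. Therefore the treewidth is 1.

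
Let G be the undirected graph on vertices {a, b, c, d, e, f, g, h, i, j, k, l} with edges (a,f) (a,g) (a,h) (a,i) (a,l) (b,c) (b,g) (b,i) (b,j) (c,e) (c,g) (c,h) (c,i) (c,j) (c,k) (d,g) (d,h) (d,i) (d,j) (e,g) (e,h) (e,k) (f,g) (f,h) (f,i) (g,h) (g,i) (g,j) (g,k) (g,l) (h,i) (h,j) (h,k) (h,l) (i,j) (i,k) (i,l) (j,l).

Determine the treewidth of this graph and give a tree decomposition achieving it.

Each bag holds 5 vertices, so the decomposition has width 4, which upper-bounds the treewidth. For the lower bound, the 5 vertices {c, e, g, h, k} are pairwise adjacent, and any tree decomposition puts a clique entirely inside one bag — forcing width ≥ 4. Combining the bounds, tw(G) = 4.

Treewidth 4.
One optimal decomposition is:
Bags: B1 = {d, g, h, i, j}  B2 = {g, h, i, j, l}  B3 = {a, g, h, i, l}  B4 = {c, g, h, i, j}  B5 = {a, f, g, h, i}  B6 = {b, c, g, i, j}  B7 = {c, g, h, i, k}  B8 = {c, e, g, h, k}
Tree: B1–B2, B2–B3, B1–B4, B3–B5, B4–B6, B4–B7, B7–B8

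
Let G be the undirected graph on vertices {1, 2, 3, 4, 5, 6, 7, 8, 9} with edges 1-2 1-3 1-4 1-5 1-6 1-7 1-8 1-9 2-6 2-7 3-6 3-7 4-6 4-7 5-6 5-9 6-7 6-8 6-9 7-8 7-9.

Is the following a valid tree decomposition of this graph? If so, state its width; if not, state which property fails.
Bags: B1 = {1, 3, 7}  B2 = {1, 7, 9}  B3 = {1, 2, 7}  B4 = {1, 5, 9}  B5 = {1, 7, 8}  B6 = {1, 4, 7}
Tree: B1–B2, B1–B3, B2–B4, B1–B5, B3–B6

No — vertex 6 appears in no bag.

A tree decomposition must satisfy three properties: every vertex lies in some bag; for every edge, both endpoints lie together in some bag; and for every vertex, the bags containing it form a connected subtree. Here vertex 6 appears in no bag, so the decomposition is invalid.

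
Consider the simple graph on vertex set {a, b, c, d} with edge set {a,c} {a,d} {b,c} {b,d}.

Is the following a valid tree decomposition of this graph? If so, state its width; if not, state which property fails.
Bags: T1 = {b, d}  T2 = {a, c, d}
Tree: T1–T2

No — edge (c,b) lies in no bag.

A tree decomposition must satisfy three properties: every vertex lies in some bag; for every edge, both endpoints lie together in some bag; and for every vertex, the bags containing it form a connected subtree. Here edge (c,b) lies in no bag, so the decomposition is invalid.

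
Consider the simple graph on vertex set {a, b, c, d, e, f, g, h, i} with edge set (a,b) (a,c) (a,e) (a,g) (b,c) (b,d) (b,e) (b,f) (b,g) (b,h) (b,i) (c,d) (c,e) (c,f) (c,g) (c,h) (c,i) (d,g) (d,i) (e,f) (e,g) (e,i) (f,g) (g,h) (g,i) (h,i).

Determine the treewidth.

4

A width-4 tree decomposition is:
Bags: B1 = {b, c, d, g, i}  B2 = {b, c, g, h, i}  B3 = {b, c, e, g, i}  B4 = {a, b, c, e, g}  B5 = {b, c, e, f, g}
Tree: B1–B2, B1–B3, B3–B4, B3–B5
Every bag has size at most 5, so the width is 5 − 1 = 4 and tw(G) ≤ 4. Conversely, {a, b, c, e, g} is a clique of size 5, and the vertices of any clique must share a bag in every tree decomposition; so some bag has ≥ 5 vertices and tw(G) ≥ 4. Combining the bounds, tw(G) = 4.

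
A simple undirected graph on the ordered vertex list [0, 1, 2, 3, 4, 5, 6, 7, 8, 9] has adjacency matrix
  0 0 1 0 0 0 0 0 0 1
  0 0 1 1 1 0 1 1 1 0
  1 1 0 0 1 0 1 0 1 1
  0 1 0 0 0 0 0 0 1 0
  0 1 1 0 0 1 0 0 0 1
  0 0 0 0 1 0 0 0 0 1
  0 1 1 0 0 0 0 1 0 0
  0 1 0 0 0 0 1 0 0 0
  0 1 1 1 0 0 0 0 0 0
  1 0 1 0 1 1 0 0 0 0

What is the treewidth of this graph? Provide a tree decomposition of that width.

Each bag holds 3 vertices, so the decomposition has width 2, which upper-bounds the treewidth. Conversely, {0, 2, 9} is a clique of size 3, and the vertices of any clique must share a bag in every tree decomposition; so some bag has ≥ 3 vertices and tw(G) ≥ 2. Hence tw(G) = 2 exactly.

Treewidth 2.
One such decomposition:
Bags: B1 = {1, 2, 4}  B2 = {1, 2, 8}  B3 = {1, 3, 8}  B4 = {1, 2, 6}  B5 = {2, 4, 9}  B6 = {0, 2, 9}  B7 = {4, 5, 9}  B8 = {1, 6, 7}
Tree: B1–B2, B2–B3, B2–B4, B1–B5, B5–B6, B5–B7, B4–B8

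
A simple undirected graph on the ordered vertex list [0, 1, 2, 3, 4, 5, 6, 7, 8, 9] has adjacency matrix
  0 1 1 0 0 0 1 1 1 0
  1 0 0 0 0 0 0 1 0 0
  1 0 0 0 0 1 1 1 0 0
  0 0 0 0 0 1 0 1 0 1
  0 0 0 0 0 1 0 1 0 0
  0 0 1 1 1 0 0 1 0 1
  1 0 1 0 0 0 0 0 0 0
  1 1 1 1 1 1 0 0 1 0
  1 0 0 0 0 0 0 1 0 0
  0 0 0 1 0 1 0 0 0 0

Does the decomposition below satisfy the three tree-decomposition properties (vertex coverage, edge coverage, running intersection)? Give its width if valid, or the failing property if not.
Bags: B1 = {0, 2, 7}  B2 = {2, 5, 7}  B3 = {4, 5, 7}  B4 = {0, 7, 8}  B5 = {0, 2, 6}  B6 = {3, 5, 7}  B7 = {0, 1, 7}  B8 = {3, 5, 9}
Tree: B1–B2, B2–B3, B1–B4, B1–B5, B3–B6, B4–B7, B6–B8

Checking the three conditions: (i) the bags cover all of {0, 1, 2, 3, 4, 5, 6, 7, 8, 9}; (ii) for each edge, some bag contains both endpoints; (iii) the bags containing any fixed vertex form a subtree. All hold, so the decomposition is valid with width 3 − 1 = 2.

Yes; width 2.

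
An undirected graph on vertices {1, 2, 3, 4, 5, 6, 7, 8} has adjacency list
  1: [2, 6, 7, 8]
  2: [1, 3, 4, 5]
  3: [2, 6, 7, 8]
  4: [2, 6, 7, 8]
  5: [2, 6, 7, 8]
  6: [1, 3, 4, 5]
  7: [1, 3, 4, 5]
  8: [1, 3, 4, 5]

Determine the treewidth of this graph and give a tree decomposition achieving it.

Treewidth 4.
Bags: B1 = {2, 4, 6, 7, 8}  B2 = {2, 5, 6, 7, 8}  B3 = {2, 3, 6, 7, 8}  B4 = {1, 2, 6, 7, 8}
Tree: B1–B2, B2–B3, B3–B4

Each bag holds 5 vertices, so the decomposition has width 4, which upper-bounds the treewidth. For the lower bound: the 5 vertex sets {4,8}, {5,6}, {3,7}, {2}, {1} are disjoint, each induces a connected subgraph, and every pair is joined by at least one edge of G. Contracting each set to a single vertex therefore yields K_{5} as a minor, and since treewidth is minor-monotone, tw(G) ≥ tw(K_{5}) = 4. Therefore the treewidth is 4.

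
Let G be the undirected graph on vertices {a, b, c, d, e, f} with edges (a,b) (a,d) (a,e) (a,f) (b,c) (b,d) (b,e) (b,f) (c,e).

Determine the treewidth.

2

A width-2 tree decomposition is:
Bags: B1 = {b, c, e}  B2 = {a, b, e}  B3 = {a, b, f}  B4 = {a, b, d}
Tree: B1–B2, B2–B3, B2–B4
Every bag has size at most 3, so the width is 3 − 1 = 2 and tw(G) ≤ 2. Conversely, {b, c, e} is a clique of size 3, and the vertices of any clique must share a bag in every tree decomposition; so some bag has ≥ 3 vertices and tw(G) ≥ 2. Hence tw(G) = 2 exactly.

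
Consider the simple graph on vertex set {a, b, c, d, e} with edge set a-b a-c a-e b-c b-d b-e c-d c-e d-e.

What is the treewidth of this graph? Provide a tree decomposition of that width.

Each bag holds 4 vertices, so the decomposition has width 3, which upper-bounds the treewidth. For the lower bound, the 4 vertices {b, c, d, e} are pairwise adjacent, and any tree decomposition puts a clique entirely inside one bag — forcing width ≥ 3. Hence tw(G) = 3 exactly.

Treewidth 3.
Bags: B1 = {b, c, d, e}  B2 = {a, b, c, e}
Tree: B1–B2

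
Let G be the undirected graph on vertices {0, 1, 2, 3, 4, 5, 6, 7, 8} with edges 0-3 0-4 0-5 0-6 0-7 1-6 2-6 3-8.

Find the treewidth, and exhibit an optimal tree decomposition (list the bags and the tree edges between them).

Treewidth 1.
Bags: B1 = {0, 6}  B2 = {0, 3}  B3 = {1, 6}  B4 = {2, 6}  B5 = {0, 5}  B6 = {0, 7}  B7 = {3, 8}  B8 = {0, 4}
Tree: B1–B2, B1–B3, B1–B4, B1–B5, B5–B6, B2–B7, B2–B8

Every bag has size at most 2, so the width is 2 − 1 = 1 and tw(G) ≤ 1. Since G has at least one edge (e.g. 0–6), it is not an edgeless graph, so tw(G) ≥ 1. Hence tw(G) = 1 exactly.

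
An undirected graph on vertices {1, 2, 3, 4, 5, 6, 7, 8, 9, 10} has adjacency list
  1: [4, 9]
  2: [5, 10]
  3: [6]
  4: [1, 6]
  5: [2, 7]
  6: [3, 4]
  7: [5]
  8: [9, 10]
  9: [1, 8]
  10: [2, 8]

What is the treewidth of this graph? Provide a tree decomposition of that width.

Each bag holds 2 vertices, so the decomposition has width 1, which upper-bounds the treewidth. Since G has at least one edge (e.g. 3–6), it is not an edgeless graph, so tw(G) ≥ 1. Combining the bounds, tw(G) = 1.

Treewidth 1.
Bags: B1 = {3, 6}  B2 = {4, 6}  B3 = {1, 4}  B4 = {1, 9}  B5 = {8, 9}  B6 = {8, 10}  B7 = {2, 10}  B8 = {2, 5}  B9 = {5, 7}
Tree: B1–B2, B2–B3, B3–B4, B4–B5, B5–B6, B6–B7, B7–B8, B8–B9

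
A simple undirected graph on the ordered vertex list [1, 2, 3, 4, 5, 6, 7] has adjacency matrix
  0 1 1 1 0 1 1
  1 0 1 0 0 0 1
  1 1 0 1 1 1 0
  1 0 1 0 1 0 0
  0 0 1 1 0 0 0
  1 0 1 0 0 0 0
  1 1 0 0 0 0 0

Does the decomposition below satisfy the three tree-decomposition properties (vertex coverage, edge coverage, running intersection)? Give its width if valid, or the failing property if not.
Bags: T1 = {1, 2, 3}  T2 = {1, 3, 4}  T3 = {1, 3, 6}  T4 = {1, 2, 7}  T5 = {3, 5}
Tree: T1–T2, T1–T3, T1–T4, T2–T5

A tree decomposition must satisfy three properties: every vertex lies in some bag; for every edge, both endpoints lie together in some bag; and for every vertex, the bags containing it form a connected subtree. Here edge (4,5) lies in no bag, so the decomposition is invalid.

No — edge (4,5) lies in no bag.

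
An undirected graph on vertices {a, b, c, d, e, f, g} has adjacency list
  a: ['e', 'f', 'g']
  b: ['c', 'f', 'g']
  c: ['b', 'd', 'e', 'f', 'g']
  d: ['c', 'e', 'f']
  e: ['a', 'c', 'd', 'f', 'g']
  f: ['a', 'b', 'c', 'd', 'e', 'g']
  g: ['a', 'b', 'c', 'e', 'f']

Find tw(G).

A width-3 tree decomposition is:
Bags: B1 = {c, e, f, g}  B2 = {c, d, e, f}  B3 = {b, c, f, g}  B4 = {a, e, f, g}
Tree: B1–B2, B1–B3, B1–B4
Each bag holds 4 vertices, so the decomposition has width 3, which upper-bounds the treewidth. On the other hand G contains the 4-clique {c, d, e, f}. A clique must lie in a single bag of any decomposition, so no decomposition can have width below 3. The upper and lower bounds meet at 3, so that is the treewidth.

3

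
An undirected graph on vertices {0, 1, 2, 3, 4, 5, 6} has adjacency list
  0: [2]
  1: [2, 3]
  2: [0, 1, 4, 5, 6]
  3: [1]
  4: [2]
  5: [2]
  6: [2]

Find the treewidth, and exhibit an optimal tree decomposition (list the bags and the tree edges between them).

Every bag has size at most 2, so the width is 2 − 1 = 1 and tw(G) ≤ 1. G has an edge, so its treewidth is at least 1. Hence tw(G) = 1 exactly.

Treewidth 1.
One such decomposition:
Bags: B1 = {1, 2}  B2 = {0, 2}  B3 = {2, 4}  B4 = {2, 5}  B5 = {2, 6}  B6 = {1, 3}
Tree: B1–B2, B1–B3, B3–B4, B4–B5, B1–B6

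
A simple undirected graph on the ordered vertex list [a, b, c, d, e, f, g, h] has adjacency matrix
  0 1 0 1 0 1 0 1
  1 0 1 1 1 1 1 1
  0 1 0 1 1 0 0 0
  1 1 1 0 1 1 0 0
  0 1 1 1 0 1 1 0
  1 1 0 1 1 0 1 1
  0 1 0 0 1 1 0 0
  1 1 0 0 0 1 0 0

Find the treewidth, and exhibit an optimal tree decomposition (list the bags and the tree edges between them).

Treewidth 3.
One optimal decomposition is:
Bags: B1 = {a, b, d, f}  B2 = {b, d, e, f}  B3 = {b, e, f, g}  B4 = {a, b, f, h}  B5 = {b, c, d, e}
Tree: B1–B2, B2–B3, B1–B4, B2–B5

Each bag holds 4 vertices, so the decomposition has width 3, which upper-bounds the treewidth. Conversely, {b, c, d, e} is a clique of size 4, and the vertices of any clique must share a bag in every tree decomposition; so some bag has ≥ 4 vertices and tw(G) ≥ 3. The upper and lower bounds meet at 3, so that is the treewidth.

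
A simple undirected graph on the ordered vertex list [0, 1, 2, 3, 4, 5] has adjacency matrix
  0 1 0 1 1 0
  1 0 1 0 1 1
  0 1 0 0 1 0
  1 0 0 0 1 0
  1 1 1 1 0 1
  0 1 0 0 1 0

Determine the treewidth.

2

A width-2 tree decomposition is:
Bags: B1 = {0, 1, 4}  B2 = {0, 3, 4}  B3 = {1, 4, 5}  B4 = {1, 2, 4}
Tree: B1–B2, B1–B3, B3–B4
The largest bag has 3 vertices, giving width 2; this decomposition certifies tw(G) ≤ 2. On the other hand G contains the 3-clique {0, 1, 4}. A clique must lie in a single bag of any decomposition, so no decomposition can have width below 2. Therefore the treewidth is 2.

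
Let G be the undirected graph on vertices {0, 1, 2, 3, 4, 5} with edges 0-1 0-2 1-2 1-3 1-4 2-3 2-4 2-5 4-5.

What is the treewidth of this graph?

A width-2 tree decomposition is:
Bags: B1 = {1, 2, 4}  B2 = {2, 4, 5}  B3 = {0, 1, 2}  B4 = {1, 2, 3}
Tree: B1–B2, B1–B3, B1–B4
Each bag holds 3 vertices, so the decomposition has width 2, which upper-bounds the treewidth. On the other hand G contains the 3-clique {0, 1, 2}. A clique must lie in a single bag of any decomposition, so no decomposition can have width below 2. Therefore the treewidth is 2.

2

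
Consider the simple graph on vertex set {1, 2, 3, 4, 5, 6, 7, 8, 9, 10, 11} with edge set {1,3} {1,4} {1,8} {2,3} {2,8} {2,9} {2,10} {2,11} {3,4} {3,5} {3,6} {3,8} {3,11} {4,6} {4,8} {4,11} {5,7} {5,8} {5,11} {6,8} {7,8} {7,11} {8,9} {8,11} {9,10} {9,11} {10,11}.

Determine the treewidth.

A width-3 tree decomposition is:
Bags: B1 = {5, 7, 8, 11}  B2 = {3, 5, 8, 11}  B3 = {3, 4, 8, 11}  B4 = {2, 3, 8, 11}  B5 = {3, 4, 6, 8}  B6 = {2, 8, 9, 11}  B7 = {1, 3, 4, 8}  B8 = {2, 9, 10, 11}
Tree: B1–B2, B2–B3, B2–B4, B3–B5, B4–B6, B3–B7, B6–B8
Each bag holds 4 vertices, so the decomposition has width 3, which upper-bounds the treewidth. For the lower bound, the 4 vertices {2, 8, 9, 11} are pairwise adjacent, and any tree decomposition puts a clique entirely inside one bag — forcing width ≥ 3. Therefore the treewidth is 3.

3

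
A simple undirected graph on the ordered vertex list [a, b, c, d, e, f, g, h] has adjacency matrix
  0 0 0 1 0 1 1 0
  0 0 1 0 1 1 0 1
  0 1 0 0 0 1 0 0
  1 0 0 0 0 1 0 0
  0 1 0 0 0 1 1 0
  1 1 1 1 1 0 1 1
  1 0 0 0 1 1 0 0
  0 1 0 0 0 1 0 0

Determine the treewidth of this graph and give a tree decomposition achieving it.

Treewidth 2.
One optimal decomposition is:
Bags: B1 = {b, e, f}  B2 = {b, f, h}  B3 = {b, c, f}  B4 = {e, f, g}  B5 = {a, f, g}  B6 = {a, d, f}
Tree: B1–B2, B2–B3, B1–B4, B4–B5, B5–B6

Each bag holds 3 vertices, so the decomposition has width 2, which upper-bounds the treewidth. For the lower bound, the 3 vertices {a, d, f} are pairwise adjacent, and any tree decomposition puts a clique entirely inside one bag — forcing width ≥ 2. Hence tw(G) = 2 exactly.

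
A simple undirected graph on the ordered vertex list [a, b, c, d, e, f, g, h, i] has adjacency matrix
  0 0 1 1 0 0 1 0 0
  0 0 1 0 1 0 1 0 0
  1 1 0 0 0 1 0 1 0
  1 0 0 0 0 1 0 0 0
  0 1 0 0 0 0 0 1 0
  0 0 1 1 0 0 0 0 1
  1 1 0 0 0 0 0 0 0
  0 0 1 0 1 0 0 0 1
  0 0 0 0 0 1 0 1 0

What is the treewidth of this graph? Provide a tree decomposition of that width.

Treewidth 3.
One such decomposition:
Bags: B1 = {d, f, h, i}  B2 = {c, d, f, h}  B3 = {a, c, d, h}  B4 = {a, c, e, h}  B5 = {a, b, c, e}  B6 = {a, b, e, g}
Tree: B1–B2, B2–B3, B3–B4, B4–B5, B5–B6

Each bag holds 4 vertices, so the decomposition has width 3, which upper-bounds the treewidth. For the lower bound: the 4 vertex sets {d,f,i}, {h}, {c}, {a,b,e,g} are disjoint, each induces a connected subgraph, and every pair is joined by at least one edge of G. Contracting each set to a single vertex therefore yields K_{4} as a minor, and since treewidth is minor-monotone, tw(G) ≥ tw(K_{4}) = 3. The upper and lower bounds meet at 3, so that is the treewidth.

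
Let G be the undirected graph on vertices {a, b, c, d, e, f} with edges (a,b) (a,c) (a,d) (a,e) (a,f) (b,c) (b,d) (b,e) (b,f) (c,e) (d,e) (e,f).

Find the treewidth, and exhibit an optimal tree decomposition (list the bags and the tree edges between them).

The largest bag has 4 vertices, giving width 3; this decomposition certifies tw(G) ≤ 3. For the lower bound, the 4 vertices {a, b, d, e} are pairwise adjacent, and any tree decomposition puts a clique entirely inside one bag — forcing width ≥ 3. Hence tw(G) = 3 exactly.

Treewidth 3.
One optimal decomposition is:
Bags: B1 = {a, b, e, f}  B2 = {a, b, c, e}  B3 = {a, b, d, e}
Tree: B1–B2, B2–B3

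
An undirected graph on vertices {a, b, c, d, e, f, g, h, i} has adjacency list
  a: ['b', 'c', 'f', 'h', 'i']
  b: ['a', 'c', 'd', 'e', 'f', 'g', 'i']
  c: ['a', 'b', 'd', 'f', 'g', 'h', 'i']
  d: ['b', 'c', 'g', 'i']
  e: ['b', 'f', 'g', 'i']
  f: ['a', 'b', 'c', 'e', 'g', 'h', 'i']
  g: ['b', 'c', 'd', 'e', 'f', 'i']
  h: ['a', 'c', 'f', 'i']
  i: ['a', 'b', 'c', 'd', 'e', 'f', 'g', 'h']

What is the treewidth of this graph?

A width-4 tree decomposition is:
Bags: B1 = {b, c, f, g, i}  B2 = {a, b, c, f, i}  B3 = {b, e, f, g, i}  B4 = {a, c, f, h, i}  B5 = {b, c, d, g, i}
Tree: B1–B2, B1–B3, B2–B4, B1–B5
Each bag holds 5 vertices, so the decomposition has width 4, which upper-bounds the treewidth. On the other hand G contains the 5-clique {b, c, d, g, i}. A clique must lie in a single bag of any decomposition, so no decomposition can have width below 4. Therefore the treewidth is 4.

4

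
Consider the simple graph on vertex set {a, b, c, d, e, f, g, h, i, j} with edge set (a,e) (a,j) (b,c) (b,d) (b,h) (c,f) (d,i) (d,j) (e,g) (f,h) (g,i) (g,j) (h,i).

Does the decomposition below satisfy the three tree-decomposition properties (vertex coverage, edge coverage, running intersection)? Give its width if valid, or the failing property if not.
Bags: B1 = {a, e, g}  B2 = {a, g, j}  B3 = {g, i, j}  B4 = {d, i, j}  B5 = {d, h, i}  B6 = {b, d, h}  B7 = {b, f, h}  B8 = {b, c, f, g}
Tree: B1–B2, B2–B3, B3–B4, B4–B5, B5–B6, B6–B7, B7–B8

A tree decomposition must satisfy three properties: every vertex lies in some bag; for every edge, both endpoints lie together in some bag; and for every vertex, the bags containing it form a connected subtree. Here bags containing vertex g are not connected in the tree, so the decomposition is invalid.

No — bags containing vertex g are not connected in the tree.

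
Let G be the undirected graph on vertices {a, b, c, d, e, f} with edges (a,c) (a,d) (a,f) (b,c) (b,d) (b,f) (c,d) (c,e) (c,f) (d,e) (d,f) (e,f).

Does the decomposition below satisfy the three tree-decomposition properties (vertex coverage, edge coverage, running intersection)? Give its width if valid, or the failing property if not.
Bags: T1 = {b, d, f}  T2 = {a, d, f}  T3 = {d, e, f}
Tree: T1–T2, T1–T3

A tree decomposition must satisfy three properties: every vertex lies in some bag; for every edge, both endpoints lie together in some bag; and for every vertex, the bags containing it form a connected subtree. Here vertex c appears in no bag, so the decomposition is invalid.

No — vertex c appears in no bag.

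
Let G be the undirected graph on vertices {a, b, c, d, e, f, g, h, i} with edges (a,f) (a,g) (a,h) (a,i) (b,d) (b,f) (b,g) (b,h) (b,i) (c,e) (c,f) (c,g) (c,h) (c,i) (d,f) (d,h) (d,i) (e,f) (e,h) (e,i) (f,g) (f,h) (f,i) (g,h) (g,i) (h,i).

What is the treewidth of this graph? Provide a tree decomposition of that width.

Treewidth 4.
One optimal decomposition is:
Bags: B1 = {a, f, g, h, i}  B2 = {c, f, g, h, i}  B3 = {b, f, g, h, i}  B4 = {c, e, f, h, i}  B5 = {b, d, f, h, i}
Tree: B1–B2, B1–B3, B2–B4, B3–B5

The largest bag has 5 vertices, giving width 4; this decomposition certifies tw(G) ≤ 4. On the other hand G contains the 5-clique {b, d, f, h, i}. A clique must lie in a single bag of any decomposition, so no decomposition can have width below 4. Combining the bounds, tw(G) = 4.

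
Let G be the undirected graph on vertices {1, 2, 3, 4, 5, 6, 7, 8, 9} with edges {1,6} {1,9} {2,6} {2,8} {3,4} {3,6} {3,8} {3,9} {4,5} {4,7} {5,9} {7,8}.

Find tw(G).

3

A width-3 tree decomposition is:
Bags: B1 = {1, 2, 6, 8}  B2 = {1, 3, 6, 8}  B3 = {1, 3, 8, 9}  B4 = {3, 7, 8, 9}  B5 = {3, 4, 7, 9}  B6 = {4, 5, 7, 9}
Tree: B1–B2, B2–B3, B3–B4, B4–B5, B5–B6
Every bag has size at most 4, so the width is 4 − 1 = 3 and tw(G) ≤ 3. For the lower bound: the 4 vertex sets {1,2,6}, {8}, {3}, {4,5,7,9} are disjoint, each induces a connected subgraph, and every pair is joined by at least one edge of G. Contracting each set to a single vertex therefore yields K_{4} as a minor, and since treewidth is minor-monotone, tw(G) ≥ tw(K_{4}) = 3. Hence tw(G) = 3 exactly.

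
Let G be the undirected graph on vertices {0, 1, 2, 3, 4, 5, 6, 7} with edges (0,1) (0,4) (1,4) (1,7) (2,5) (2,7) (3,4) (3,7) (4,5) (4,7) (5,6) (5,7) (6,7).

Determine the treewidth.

2

A width-2 tree decomposition is:
Bags: B1 = {4, 5, 7}  B2 = {1, 4, 7}  B3 = {3, 4, 7}  B4 = {0, 1, 4}  B5 = {2, 5, 7}  B6 = {5, 6, 7}
Tree: B1–B2, B2–B3, B2–B4, B1–B5, B1–B6
The largest bag has 3 vertices, giving width 2; this decomposition certifies tw(G) ≤ 2. Conversely, {0, 1, 4} is a clique of size 3, and the vertices of any clique must share a bag in every tree decomposition; so some bag has ≥ 3 vertices and tw(G) ≥ 2. The upper and lower bounds meet at 2, so that is the treewidth.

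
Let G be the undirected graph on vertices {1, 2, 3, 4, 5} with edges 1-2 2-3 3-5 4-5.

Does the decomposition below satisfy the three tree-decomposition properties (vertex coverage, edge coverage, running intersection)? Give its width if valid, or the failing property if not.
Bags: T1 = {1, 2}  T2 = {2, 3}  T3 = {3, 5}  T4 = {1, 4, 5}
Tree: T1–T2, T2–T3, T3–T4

A tree decomposition must satisfy three properties: every vertex lies in some bag; for every edge, both endpoints lie together in some bag; and for every vertex, the bags containing it form a connected subtree. Here bags containing vertex 1 are not connected in the tree, so the decomposition is invalid.

No — bags containing vertex 1 are not connected in the tree.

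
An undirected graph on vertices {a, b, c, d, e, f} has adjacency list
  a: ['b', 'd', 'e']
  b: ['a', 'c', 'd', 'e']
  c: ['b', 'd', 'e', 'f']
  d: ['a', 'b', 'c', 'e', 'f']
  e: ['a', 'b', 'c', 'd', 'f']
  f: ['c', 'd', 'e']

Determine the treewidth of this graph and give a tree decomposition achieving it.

Each bag holds 4 vertices, so the decomposition has width 3, which upper-bounds the treewidth. For the lower bound, the 4 vertices {c, d, e, f} are pairwise adjacent, and any tree decomposition puts a clique entirely inside one bag — forcing width ≥ 3. The upper and lower bounds meet at 3, so that is the treewidth.

Treewidth 3.
One optimal decomposition is:
Bags: B1 = {c, d, e, f}  B2 = {b, c, d, e}  B3 = {a, b, d, e}
Tree: B1–B2, B2–B3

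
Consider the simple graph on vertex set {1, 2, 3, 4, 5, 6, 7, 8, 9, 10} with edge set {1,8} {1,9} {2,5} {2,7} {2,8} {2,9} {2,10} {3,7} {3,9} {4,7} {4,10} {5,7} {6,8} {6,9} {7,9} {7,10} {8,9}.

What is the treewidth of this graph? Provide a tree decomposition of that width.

Treewidth 2.
One such decomposition:
Bags: B1 = {2, 8, 9}  B2 = {2, 7, 9}  B3 = {2, 7, 10}  B4 = {3, 7, 9}  B5 = {4, 7, 10}  B6 = {6, 8, 9}  B7 = {1, 8, 9}  B8 = {2, 5, 7}
Tree: B1–B2, B2–B3, B2–B4, B3–B5, B1–B6, B6–B7, B2–B8

Each bag holds 3 vertices, so the decomposition has width 2, which upper-bounds the treewidth. For the lower bound, the 3 vertices {1, 8, 9} are pairwise adjacent, and any tree decomposition puts a clique entirely inside one bag — forcing width ≥ 2. Hence tw(G) = 2 exactly.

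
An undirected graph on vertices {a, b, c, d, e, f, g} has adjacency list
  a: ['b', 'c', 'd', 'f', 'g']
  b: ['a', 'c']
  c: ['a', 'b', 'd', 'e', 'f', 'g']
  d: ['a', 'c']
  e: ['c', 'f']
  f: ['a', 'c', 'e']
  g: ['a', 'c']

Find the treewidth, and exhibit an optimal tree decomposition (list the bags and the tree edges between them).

Every bag has size at most 3, so the width is 3 − 1 = 2 and tw(G) ≤ 2. For the lower bound, the 3 vertices {c, e, f} are pairwise adjacent, and any tree decomposition puts a clique entirely inside one bag — forcing width ≥ 2. Combining the bounds, tw(G) = 2.

Treewidth 2.
One optimal decomposition is:
Bags: B1 = {a, c, d}  B2 = {a, c, f}  B3 = {c, e, f}  B4 = {a, b, c}  B5 = {a, c, g}
Tree: B1–B2, B2–B3, B2–B4, B2–B5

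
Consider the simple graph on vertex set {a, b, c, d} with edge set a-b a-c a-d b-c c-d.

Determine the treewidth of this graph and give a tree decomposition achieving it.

Each bag holds 3 vertices, so the decomposition has width 2, which upper-bounds the treewidth. Conversely, {a, c, d} is a clique of size 3, and the vertices of any clique must share a bag in every tree decomposition; so some bag has ≥ 3 vertices and tw(G) ≥ 2. The upper and lower bounds meet at 2, so that is the treewidth.

Treewidth 2.
One such decomposition:
Bags: B1 = {a, b, c}  B2 = {a, c, d}
Tree: B1–B2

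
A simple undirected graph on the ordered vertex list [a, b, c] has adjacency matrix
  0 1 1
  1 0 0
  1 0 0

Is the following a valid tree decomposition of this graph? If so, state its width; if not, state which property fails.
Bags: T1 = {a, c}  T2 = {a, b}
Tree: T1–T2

Every vertex of G appears in some bag (union = {a, b, c}); every edge is covered by a bag; and for each vertex v the set of bags containing v is connected in the bag tree. The decomposition is therefore valid. The largest bag has 2 vertices, so the width is 1.

Yes; width 1.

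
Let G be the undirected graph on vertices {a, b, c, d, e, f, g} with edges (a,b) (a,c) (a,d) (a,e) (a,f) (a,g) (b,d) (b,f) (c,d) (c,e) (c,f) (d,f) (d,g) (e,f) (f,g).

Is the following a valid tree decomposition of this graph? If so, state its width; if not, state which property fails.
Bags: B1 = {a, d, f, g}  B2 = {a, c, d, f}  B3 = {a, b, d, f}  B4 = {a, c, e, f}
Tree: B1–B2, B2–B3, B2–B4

Yes; width 3.

Every vertex of G appears in some bag (union = {a, b, c, d, e, f, g}); every edge is covered by a bag; and for each vertex v the set of bags containing v is connected in the bag tree. The decomposition is therefore valid. The largest bag has 4 vertices, so the width is 3.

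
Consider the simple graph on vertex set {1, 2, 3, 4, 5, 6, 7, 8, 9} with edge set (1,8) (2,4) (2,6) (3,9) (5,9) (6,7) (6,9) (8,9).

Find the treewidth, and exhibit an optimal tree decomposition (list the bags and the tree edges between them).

The largest bag has 2 vertices, giving width 1; this decomposition certifies tw(G) ≤ 1. G has an edge, so its treewidth is at least 1. Combining the bounds, tw(G) = 1.

Treewidth 1.
Bags: B1 = {5, 9}  B2 = {3, 9}  B3 = {6, 9}  B4 = {2, 6}  B5 = {6, 7}  B6 = {2, 4}  B7 = {8, 9}  B8 = {1, 8}
Tree: B1–B2, B2–B3, B3–B4, B4–B5, B4–B6, B3–B7, B7–B8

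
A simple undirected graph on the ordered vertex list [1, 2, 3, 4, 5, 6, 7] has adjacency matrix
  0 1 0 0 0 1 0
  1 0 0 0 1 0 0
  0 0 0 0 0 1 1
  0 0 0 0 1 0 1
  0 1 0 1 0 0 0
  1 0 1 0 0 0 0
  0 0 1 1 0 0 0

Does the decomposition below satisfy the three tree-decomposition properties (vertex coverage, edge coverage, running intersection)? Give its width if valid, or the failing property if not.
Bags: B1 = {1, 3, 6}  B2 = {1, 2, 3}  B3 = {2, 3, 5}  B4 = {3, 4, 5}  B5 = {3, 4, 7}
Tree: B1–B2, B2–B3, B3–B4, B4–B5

Checking the three conditions: (i) the bags cover all of {1, 2, 3, 4, 5, 6, 7}; (ii) for each edge, some bag contains both endpoints; (iii) the bags containing any fixed vertex form a subtree. All hold, so the decomposition is valid with width 3 − 1 = 2.

Yes; width 2.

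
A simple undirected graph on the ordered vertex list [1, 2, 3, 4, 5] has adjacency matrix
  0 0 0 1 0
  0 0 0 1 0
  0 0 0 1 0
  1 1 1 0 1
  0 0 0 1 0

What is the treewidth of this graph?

1

A width-1 tree decomposition is:
Bags: B1 = {4, 5}  B2 = {3, 4}  B3 = {2, 4}  B4 = {1, 4}
Tree: B1–B2, B2–B3, B1–B4
The largest bag has 2 vertices, giving width 1; this decomposition certifies tw(G) ≤ 1. G has an edge, so its treewidth is at least 1. Combining the bounds, tw(G) = 1.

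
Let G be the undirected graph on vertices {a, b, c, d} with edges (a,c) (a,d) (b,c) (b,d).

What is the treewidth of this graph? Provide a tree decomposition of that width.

The largest bag has 3 vertices, giving width 2; this decomposition certifies tw(G) ≤ 2. The edges d–b–c–a–d form a cycle, so G is not a tree and its treewidth is at least 2. Therefore the treewidth is 2.

Treewidth 2.
One optimal decomposition is:
Bags: B1 = {b, c, d}  B2 = {a, c, d}
Tree: B1–B2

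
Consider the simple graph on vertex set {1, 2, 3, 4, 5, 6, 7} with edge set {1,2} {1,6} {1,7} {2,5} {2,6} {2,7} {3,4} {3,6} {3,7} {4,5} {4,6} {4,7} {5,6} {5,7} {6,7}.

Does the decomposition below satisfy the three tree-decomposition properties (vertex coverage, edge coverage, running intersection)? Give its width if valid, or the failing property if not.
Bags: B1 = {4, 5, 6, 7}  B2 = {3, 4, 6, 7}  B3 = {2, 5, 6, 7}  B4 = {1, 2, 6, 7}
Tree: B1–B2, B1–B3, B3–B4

Vertex coverage: the bags together contain {1, 2, 3, 4, 5, 6, 7}, the full vertex set. Edge coverage: each edge of G has both endpoints in at least one bag. Running intersection: for every vertex, the bags containing it form a connected subtree. All three properties hold, so this is a valid tree decomposition of width max|bag| − 1 = 3, and hence tw(G) ≤ 3.

Yes; width 3.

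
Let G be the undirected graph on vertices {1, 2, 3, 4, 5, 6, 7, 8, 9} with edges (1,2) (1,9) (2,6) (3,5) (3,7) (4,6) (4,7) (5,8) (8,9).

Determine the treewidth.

A width-2 tree decomposition is:
Bags: B1 = {3, 5, 8}  B2 = {3, 8, 9}  B3 = {1, 3, 9}  B4 = {1, 2, 3}  B5 = {2, 3, 6}  B6 = {3, 4, 6}  B7 = {3, 4, 7}
Tree: B1–B2, B2–B3, B3–B4, B4–B5, B5–B6, B6–B7
The largest bag has 3 vertices, giving width 2; this decomposition certifies tw(G) ≤ 2. The edges 3–5–8–9–1–2–6–4–7–3 form a cycle, so G is not a tree and its treewidth is at least 2. Hence tw(G) = 2 exactly.

2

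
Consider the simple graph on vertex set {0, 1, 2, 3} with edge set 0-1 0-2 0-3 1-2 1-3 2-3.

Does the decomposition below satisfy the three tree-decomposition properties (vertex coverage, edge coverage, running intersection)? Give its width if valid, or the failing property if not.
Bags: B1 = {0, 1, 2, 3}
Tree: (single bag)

Every vertex of G appears in some bag (union = {0, 1, 2, 3}); every edge is covered by a bag; and for each vertex v the set of bags containing v is connected in the bag tree. The decomposition is therefore valid. The largest bag has 4 vertices, so the width is 3.

Yes; width 3.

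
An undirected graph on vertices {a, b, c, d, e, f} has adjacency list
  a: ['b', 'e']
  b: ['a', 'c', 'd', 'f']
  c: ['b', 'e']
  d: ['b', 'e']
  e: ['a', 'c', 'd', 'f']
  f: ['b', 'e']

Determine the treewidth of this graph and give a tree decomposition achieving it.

Each bag holds 3 vertices, so the decomposition has width 2, which upper-bounds the treewidth. For the lower bound, G contains the cycle e–d–b–c–e, so G is not a forest; only forests have treewidth ≤ 1, hence tw(G) ≥ 2. Combining the bounds, tw(G) = 2.

Treewidth 2.
One optimal decomposition is:
Bags: B1 = {b, d, e}  B2 = {b, c, e}  B3 = {a, b, e}  B4 = {b, e, f}
Tree: B1–B2, B2–B3, B3–B4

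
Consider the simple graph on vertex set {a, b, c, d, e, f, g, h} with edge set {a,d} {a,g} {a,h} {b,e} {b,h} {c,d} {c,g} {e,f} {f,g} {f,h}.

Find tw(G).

A width-2 tree decomposition is:
Bags: B1 = {c, d, g}  B2 = {a, d, g}  B3 = {a, f, g}  B4 = {a, f, h}  B5 = {e, f, h}  B6 = {b, e, h}
Tree: B1–B2, B2–B3, B3–B4, B4–B5, B5–B6
Each bag holds 3 vertices, so the decomposition has width 2, which upper-bounds the treewidth. The edges c–d–a–g–c form a cycle, so G is not a tree and its treewidth is at least 2. The upper and lower bounds meet at 2, so that is the treewidth.

2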